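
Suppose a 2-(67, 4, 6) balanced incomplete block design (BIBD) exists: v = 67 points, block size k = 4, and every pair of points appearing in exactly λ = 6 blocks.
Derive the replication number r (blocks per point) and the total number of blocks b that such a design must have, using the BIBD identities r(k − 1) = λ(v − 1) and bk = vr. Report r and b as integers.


Any 2-(v, k, λ) BIBD satisfies two necessary conditions:
  (i)  Each point sits in r blocks, and counting incidences through any fixed point gives r(k − 1) = λ(v − 1), so r = λ(v − 1)/(k − 1).
  (ii) Total incidences bk = vr, so b = vr/k.
Step 1: r = λ(v − 1)/(k − 1) = 6·(67 − 1)/(4 − 1) = 6·66/3 = 396/3 = 132.
Step 2: b = vr/k = 67·132/4 = 8844/4 = 2211.
Check integrality: r = 132 ∈ Z ✓, b = 2211 ∈ Z ✓.
(These identities are necessary conditions: they determine r and b for any design with these parameters, but do not by themselves prove that one exists.)

r = 132, b = 2211.


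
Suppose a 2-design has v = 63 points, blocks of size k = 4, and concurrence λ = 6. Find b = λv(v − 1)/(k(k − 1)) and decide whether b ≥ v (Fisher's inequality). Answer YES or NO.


b = λv(v − 1)/(k(k − 1)) = 6·63·62/(4·3) = 23436/12 = 1953.
Compare with v = 63: b ≥ v, so Fisher's inequality holds.

YES


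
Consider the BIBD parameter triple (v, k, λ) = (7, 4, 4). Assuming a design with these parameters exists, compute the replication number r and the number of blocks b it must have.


Any 2-(v, k, λ) BIBD satisfies two necessary conditions:
  (i)  Each point sits in r blocks, and counting incidences through any fixed point gives r(k − 1) = λ(v − 1), so r = λ(v − 1)/(k − 1).
  (ii) Total incidences bk = vr, so b = vr/k.
Step 1: r = λ(v − 1)/(k − 1) = 4·(7 − 1)/(4 − 1) = 4·6/3 = 24/3 = 8.
Step 2: b = vr/k = 7·8/4 = 56/4 = 14.
Check integrality: r = 8 ∈ Z ✓, b = 14 ∈ Z ✓.
(These identities are necessary conditions: they determine r and b for any design with these parameters, but do not by themselves prove that one exists.)

r = 8, b = 14.


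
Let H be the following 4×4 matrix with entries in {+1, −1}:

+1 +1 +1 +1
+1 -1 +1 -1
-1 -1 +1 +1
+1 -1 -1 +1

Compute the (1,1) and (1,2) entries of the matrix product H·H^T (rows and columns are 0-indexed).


Row 1 of H: [1, -1, 1, -1].
Row 2 of H: [-1, -1, 1, 1].
(H·H^T)[1][1] = Σ_j H[1][j]·H[1][j] = (1)² + (-1)² + (1)² + (-1)² = 1 + 1 + 1 + 1 = 4.
(H·H^T)[1][2] = Σ_j H[1][j]·H[2][j] = (1)·(-1) + (-1)·(-1) + (1)·(1) + (-1)·(1) = -1 + 1 + 1 + -1 = 0.
So rows 1 and 2 are orthogonal; the diagonal entry equals n = 4.

(1,1) entry = 4; (1,2) entry = 0.


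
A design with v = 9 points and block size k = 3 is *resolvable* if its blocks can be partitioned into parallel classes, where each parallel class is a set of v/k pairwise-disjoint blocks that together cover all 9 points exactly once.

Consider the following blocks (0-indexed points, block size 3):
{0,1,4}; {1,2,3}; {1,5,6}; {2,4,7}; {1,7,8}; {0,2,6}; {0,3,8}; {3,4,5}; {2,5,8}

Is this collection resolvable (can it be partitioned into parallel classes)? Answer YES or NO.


v = 9, block size k = 3, number of blocks = 9.
For resolvability, blocks must partition into parallel classes of size v/k = 3.
Total blocks must therefore be a multiple of 3: 9 = 3·3 + 0 ⇒ divisible ✓.
Consider block {0,1,4}. The only other block(s) in the collection disjoint from it are {2,5,8} — just 1 block(s). Any parallel class containing {0,1,4} would need 2 other blocks each disjoint from it, so no parallel class of size 3 can contain {0,1,4}.
Since every block must belong to some parallel class in a resolution, the collection cannot be partitioned into parallel classes.
Resolvable? NO.

NO


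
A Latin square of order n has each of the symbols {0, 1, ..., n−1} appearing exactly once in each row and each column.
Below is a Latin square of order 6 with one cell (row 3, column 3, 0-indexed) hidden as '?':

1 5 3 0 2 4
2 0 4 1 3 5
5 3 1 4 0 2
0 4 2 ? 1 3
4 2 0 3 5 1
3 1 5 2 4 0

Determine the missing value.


Row 3 contains symbols [0, 1, 2, 3, 4] — missing [5].
Column 3 contains symbols [0, 1, 2, 3, 4] — missing [5].
The missing symbol must appear in both missing sets; intersection = [5].
Therefore the hidden value is 5.

Missing value = 5.


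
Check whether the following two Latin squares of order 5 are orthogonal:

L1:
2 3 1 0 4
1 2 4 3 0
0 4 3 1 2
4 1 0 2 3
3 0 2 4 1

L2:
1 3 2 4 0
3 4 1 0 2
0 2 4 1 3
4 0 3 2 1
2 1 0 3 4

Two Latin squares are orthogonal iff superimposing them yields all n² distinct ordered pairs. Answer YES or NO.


Form the n² = 25 superimposed pairs (L1[i][j], L2[i][j]), row by row (rows and columns indexed from 0):
row 0: (2,1) (3,3) (1,2) (0,4) (4,0)
row 1: (1,3) (2,4) (4,1) (3,0) (0,2)
row 2: (0,0) (4,2) (3,4) (1,1) (2,3)
row 3: (4,4) (1,0) (0,3) (2,2) (3,1)
row 4: (3,2) (0,1) (2,0) (4,3) (1,4)
Orthogonality requires all 25 pairs distinct.
Check by first coordinate: for each symbol s of L1, list the L2 entries in the n cells where L1 = s; they must all differ.
  L1 = 0: L2 entries (in reading order) 4, 2, 0, 3, 1 — all 5 distinct ✓
  L1 = 1: L2 entries (in reading order) 2, 3, 1, 0, 4 — all 5 distinct ✓
  L1 = 2: L2 entries (in reading order) 1, 4, 3, 2, 0 — all 5 distinct ✓
  L1 = 3: L2 entries (in reading order) 3, 0, 4, 1, 2 — all 5 distinct ✓
  L1 = 4: L2 entries (in reading order) 0, 1, 2, 4, 3 — all 5 distinct ✓
Every symbol of L1 meets every symbol of L2 exactly once, so all 25 pairs are distinct (25 of 25).
Conclusion: YES.

YES


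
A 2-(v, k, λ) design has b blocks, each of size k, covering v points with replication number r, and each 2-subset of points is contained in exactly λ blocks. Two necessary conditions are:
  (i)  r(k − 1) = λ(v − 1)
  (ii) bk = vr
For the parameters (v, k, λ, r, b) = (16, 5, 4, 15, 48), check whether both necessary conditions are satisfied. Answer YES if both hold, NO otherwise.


Condition (i): r(k − 1) = 15·4 = 60; λ(v − 1) = 4·15 = 60. Match? YES.
Condition (ii): bk = 48·5 = 240; vr = 16·15 = 240. Match? YES.
Both conditions hold? YES.

YES


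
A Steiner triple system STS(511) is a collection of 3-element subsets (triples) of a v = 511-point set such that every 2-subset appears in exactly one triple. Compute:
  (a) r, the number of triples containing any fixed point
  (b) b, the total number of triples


An STS(v) is a 2-(v, 3, 1) BIBD: block size k = 3, λ = 1.
Replication: r(k − 1) = λ(v − 1) ⇒ r·2 = 511 − 1 = 510 ⇒ r = 255.
Block count: b = v(v − 1)/6 = 511·510/6 = 260610/6 = 43435.

r = 255, b = 43435.


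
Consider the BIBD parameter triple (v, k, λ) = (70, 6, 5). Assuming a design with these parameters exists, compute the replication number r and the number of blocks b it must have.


Any 2-(v, k, λ) BIBD satisfies two necessary conditions:
  (i)  Each point sits in r blocks, and counting incidences through any fixed point gives r(k − 1) = λ(v − 1), so r = λ(v − 1)/(k − 1).
  (ii) Total incidences bk = vr, so b = vr/k.
Step 1: r = λ(v − 1)/(k − 1) = 5·(70 − 1)/(6 − 1) = 5·69/5 = 345/5 = 69.
Step 2: b = vr/k = 70·69/6 = 4830/6 = 805.
Check integrality: r = 69 ∈ Z ✓, b = 805 ∈ Z ✓.
(These identities are necessary conditions: they determine r and b for any design with these parameters, but do not by themselves prove that one exists.)

r = 69, b = 805.


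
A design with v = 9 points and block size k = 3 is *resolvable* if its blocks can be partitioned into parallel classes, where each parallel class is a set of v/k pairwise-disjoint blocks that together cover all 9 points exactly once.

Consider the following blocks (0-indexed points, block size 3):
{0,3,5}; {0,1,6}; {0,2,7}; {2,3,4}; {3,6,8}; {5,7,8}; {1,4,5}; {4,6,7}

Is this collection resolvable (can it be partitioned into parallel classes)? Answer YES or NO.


v = 9, block size k = 3, number of blocks = 8.
For resolvability, blocks must partition into parallel classes of size v/k = 3.
Total blocks must therefore be a multiple of 3: 8 = 3·2 + 2 ⇒ not divisible ✗.
Resolvable? NO.

NO


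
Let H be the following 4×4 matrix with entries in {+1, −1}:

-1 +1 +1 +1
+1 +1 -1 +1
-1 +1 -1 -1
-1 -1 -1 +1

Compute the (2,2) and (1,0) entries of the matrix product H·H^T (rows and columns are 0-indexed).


Row 0 of H: [-1, 1, 1, 1].
Row 1 of H: [1, 1, -1, 1].
Row 2 of H: [-1, 1, -1, -1].
(H·H^T)[2][2] = Σ_j H[2][j]·H[2][j] = (-1)² + (1)² + (-1)² + (-1)² = 1 + 1 + 1 + 1 = 4.
(H·H^T)[1][0] = Σ_j H[1][j]·H[0][j] = (1)·(-1) + (1)·(1) + (-1)·(1) + (1)·(1) = -1 + 1 + -1 + 1 = 0.
So rows 1 and 0 are orthogonal; the diagonal entry equals n = 4.

(2,2) entry = 4; (1,0) entry = 0.


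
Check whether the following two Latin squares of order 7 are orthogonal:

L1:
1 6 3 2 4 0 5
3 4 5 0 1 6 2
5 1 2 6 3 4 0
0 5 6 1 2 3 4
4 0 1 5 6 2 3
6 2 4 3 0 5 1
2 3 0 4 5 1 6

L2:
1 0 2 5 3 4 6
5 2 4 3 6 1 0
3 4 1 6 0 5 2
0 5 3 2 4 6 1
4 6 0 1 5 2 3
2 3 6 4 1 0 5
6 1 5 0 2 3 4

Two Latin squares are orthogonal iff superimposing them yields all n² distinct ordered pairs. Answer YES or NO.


Form the n² = 49 superimposed pairs (L1[i][j], L2[i][j]), row by row (rows and columns indexed from 0):
row 0: (1,1) (6,0) (3,2) (2,5) (4,3) (0,4) (5,6)
row 1: (3,5) (4,2) (5,4) (0,3) (1,6) (6,1) (2,0)
row 2: (5,3) (1,4) (2,1) (6,6) (3,0) (4,5) (0,2)
row 3: (0,0) (5,5) (6,3) (1,2) (2,4) (3,6) (4,1)
row 4: (4,4) (0,6) (1,0) (5,1) (6,5) (2,2) (3,3)
row 5: (6,2) (2,3) (4,6) (3,4) (0,1) (5,0) (1,5)
row 6: (2,6) (3,1) (0,5) (4,0) (5,2) (1,3) (6,4)
Orthogonality requires all 49 pairs distinct.
Check by first coordinate: for each symbol s of L1, list the L2 entries in the n cells where L1 = s; they must all differ.
  L1 = 0: L2 entries (in reading order) 4, 3, 2, 0, 6, 1, 5 — all 7 distinct ✓
  L1 = 1: L2 entries (in reading order) 1, 6, 4, 2, 0, 5, 3 — all 7 distinct ✓
  L1 = 2: L2 entries (in reading order) 5, 0, 1, 4, 2, 3, 6 — all 7 distinct ✓
  L1 = 3: L2 entries (in reading order) 2, 5, 0, 6, 3, 4, 1 — all 7 distinct ✓
  L1 = 4: L2 entries (in reading order) 3, 2, 5, 1, 4, 6, 0 — all 7 distinct ✓
  L1 = 5: L2 entries (in reading order) 6, 4, 3, 5, 1, 0, 2 — all 7 distinct ✓
  L1 = 6: L2 entries (in reading order) 0, 1, 6, 3, 5, 2, 4 — all 7 distinct ✓
Every symbol of L1 meets every symbol of L2 exactly once, so all 49 pairs are distinct (49 of 49).
Conclusion: YES.

YES


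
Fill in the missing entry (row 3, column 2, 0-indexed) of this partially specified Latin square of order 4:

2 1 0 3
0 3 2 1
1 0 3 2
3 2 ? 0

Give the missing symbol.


Row 3 contains symbols [0, 2, 3] — missing [1].
Column 2 contains symbols [0, 2, 3] — missing [1].
The missing symbol must appear in both missing sets; intersection = [1].
Therefore the hidden value is 1.

Missing value = 1.


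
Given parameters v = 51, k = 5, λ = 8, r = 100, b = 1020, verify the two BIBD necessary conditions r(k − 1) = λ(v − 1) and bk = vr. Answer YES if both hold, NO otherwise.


Condition (i): r(k − 1) = 100·4 = 400; λ(v − 1) = 8·50 = 400. Match? YES.
Condition (ii): bk = 1020·5 = 5100; vr = 51·100 = 5100. Match? YES.
Both conditions hold? YES.

YES


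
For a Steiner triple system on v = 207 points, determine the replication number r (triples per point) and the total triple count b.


An STS(v) is a 2-(v, 3, 1) BIBD: block size k = 3, λ = 1.
Replication: r(k − 1) = λ(v − 1) ⇒ r·2 = 207 − 1 = 206 ⇒ r = 103.
Block count: b = v(v − 1)/6 = 207·206/6 = 42642/6 = 7107.
(Check via bk = vr: 7107·3 = 21321 = 207·103 = 21321 ✓.)

r = 103, b = 7107.


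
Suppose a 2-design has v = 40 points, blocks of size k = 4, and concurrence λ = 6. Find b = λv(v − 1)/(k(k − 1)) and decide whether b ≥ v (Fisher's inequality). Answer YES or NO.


r = λ(v − 1)/(k − 1) = 6·39/3 = 78.
b = vr/k = 40·78/4 = 780.
Fisher's inequality: b ≥ v ⇔ 780 ≥ 40? YES.

YES


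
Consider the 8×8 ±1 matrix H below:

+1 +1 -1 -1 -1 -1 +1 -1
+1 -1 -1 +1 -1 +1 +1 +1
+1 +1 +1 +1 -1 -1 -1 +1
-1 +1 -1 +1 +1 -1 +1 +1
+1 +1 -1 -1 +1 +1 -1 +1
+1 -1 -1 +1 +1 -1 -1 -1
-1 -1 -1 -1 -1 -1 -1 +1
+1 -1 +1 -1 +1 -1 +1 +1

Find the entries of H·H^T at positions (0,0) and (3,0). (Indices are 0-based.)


Row 0 of H: [1, 1, -1, -1, -1, -1, 1, -1].
Row 3 of H: [-1, 1, -1, 1, 1, -1, 1, 1].
(H·H^T)[0][0] = Σ_j H[0][j]·H[0][j] = (1)² + (1)² + (-1)² + (-1)² + (-1)² + (-1)² + (1)² + (-1)² = 1 + 1 + 1 + 1 + 1 + 1 + 1 + 1 = 8.
(H·H^T)[3][0] = Σ_j H[3][j]·H[0][j] = (-1)·(1) + (1)·(1) + (-1)·(-1) + (1)·(-1) + (1)·(-1) + (-1)·(-1) + (1)·(1) + (1)·(-1) = -1 + 1 + 1 + -1 + -1 + 1 + 1 + -1 = 0.
So rows 3 and 0 are orthogonal; the diagonal entry equals n = 8.

(0,0) entry = 8; (3,0) entry = 0.


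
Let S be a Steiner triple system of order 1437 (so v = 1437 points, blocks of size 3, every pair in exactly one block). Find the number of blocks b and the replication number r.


An STS(v) is a 2-(v, 3, 1) BIBD: block size k = 3, λ = 1.
Replication: r(k − 1) = λ(v − 1) ⇒ r·2 = 1437 − 1 = 1436 ⇒ r = 718.
Block count: b = v(v − 1)/6 = 1437·1436/6 = 2063532/6 = 343922.

r = 718, b = 343922.


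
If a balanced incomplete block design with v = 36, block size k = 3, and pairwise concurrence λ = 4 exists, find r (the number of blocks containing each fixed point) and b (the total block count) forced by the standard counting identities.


Any 2-(v, k, λ) BIBD satisfies two necessary conditions:
  (i)  Each point sits in r blocks, and counting incidences through any fixed point gives r(k − 1) = λ(v − 1), so r = λ(v − 1)/(k − 1).
  (ii) Total incidences bk = vr, so b = vr/k.
Step 1: r = λ(v − 1)/(k − 1) = 4·(36 − 1)/(3 − 1) = 4·35/2 = 140/2 = 70.
Step 2: b = vr/k = 36·70/3 = 2520/3 = 840.
Check integrality: r = 70 ∈ Z ✓, b = 840 ∈ Z ✓.
(These identities are necessary conditions: they determine r and b for any design with these parameters, but do not by themselves prove that one exists.)

r = 70, b = 840.


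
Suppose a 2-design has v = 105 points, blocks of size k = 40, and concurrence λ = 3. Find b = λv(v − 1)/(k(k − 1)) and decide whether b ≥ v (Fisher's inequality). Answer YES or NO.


r = λ(v − 1)/(k − 1) = 3·104/39 = 8.
b = vr/k = 105·8/40 = 21.
Fisher's inequality: b ≥ v ⇔ 21 ≥ 105? NO.

NO


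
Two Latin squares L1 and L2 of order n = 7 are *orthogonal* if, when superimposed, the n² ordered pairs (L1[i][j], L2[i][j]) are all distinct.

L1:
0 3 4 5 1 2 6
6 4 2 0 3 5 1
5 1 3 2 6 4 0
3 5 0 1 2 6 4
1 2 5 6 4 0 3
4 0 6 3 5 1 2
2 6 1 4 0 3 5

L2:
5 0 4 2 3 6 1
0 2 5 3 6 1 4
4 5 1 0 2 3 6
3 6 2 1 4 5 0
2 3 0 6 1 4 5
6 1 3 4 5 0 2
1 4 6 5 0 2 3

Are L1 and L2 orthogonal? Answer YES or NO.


Form the n² = 49 superimposed pairs (L1[i][j], L2[i][j]), row by row (rows and columns indexed from 0):
row 0: (0,5) (3,0) (4,4) (5,2) (1,3) (2,6) (6,1)
row 1: (6,0) (4,2) (2,5) (0,3) (3,6) (5,1) (1,4)
row 2: (5,4) (1,5) (3,1) (2,0) (6,2) (4,3) (0,6)
row 3: (3,3) (5,6) (0,2) (1,1) (2,4) (6,5) (4,0)
row 4: (1,2) (2,3) (5,0) (6,6) (4,1) (0,4) (3,5)
row 5: (4,6) (0,1) (6,3) (3,4) (5,5) (1,0) (2,2)
row 6: (2,1) (6,4) (1,6) (4,5) (0,0) (3,2) (5,3)
Orthogonality requires all 49 pairs distinct.
Check by first coordinate: for each symbol s of L1, list the L2 entries in the n cells where L1 = s; they must all differ.
  L1 = 0: L2 entries (in reading order) 5, 3, 6, 2, 4, 1, 0 — all 7 distinct ✓
  L1 = 1: L2 entries (in reading order) 3, 4, 5, 1, 2, 0, 6 — all 7 distinct ✓
  L1 = 2: L2 entries (in reading order) 6, 5, 0, 4, 3, 2, 1 — all 7 distinct ✓
  L1 = 3: L2 entries (in reading order) 0, 6, 1, 3, 5, 4, 2 — all 7 distinct ✓
  L1 = 4: L2 entries (in reading order) 4, 2, 3, 0, 1, 6, 5 — all 7 distinct ✓
  L1 = 5: L2 entries (in reading order) 2, 1, 4, 6, 0, 5, 3 — all 7 distinct ✓
  L1 = 6: L2 entries (in reading order) 1, 0, 2, 5, 6, 3, 4 — all 7 distinct ✓
Every symbol of L1 meets every symbol of L2 exactly once, so all 49 pairs are distinct (49 of 49).
Conclusion: YES.

YES


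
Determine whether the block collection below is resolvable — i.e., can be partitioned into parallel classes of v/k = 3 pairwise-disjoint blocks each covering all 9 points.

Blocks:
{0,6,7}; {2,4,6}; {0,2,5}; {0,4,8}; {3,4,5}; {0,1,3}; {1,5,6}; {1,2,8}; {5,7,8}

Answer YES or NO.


v = 9, block size k = 3, number of blocks = 9.
For resolvability, blocks must partition into parallel classes of size v/k = 3.
Total blocks must therefore be a multiple of 3: 9 = 3·3 + 0 ⇒ divisible ✓.
Consider block {0,2,5}. It intersects every other block in the collection, so no parallel class of size 3 can contain it.
Since every block must belong to some parallel class in a resolution, the collection cannot be partitioned into parallel classes.
Resolvable? NO.

NO


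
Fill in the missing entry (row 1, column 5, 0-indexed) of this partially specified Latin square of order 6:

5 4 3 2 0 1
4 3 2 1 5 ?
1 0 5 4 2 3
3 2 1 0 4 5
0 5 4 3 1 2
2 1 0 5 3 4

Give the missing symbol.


Row 1 contains symbols [1, 2, 3, 4, 5] — missing [0].
Column 5 contains symbols [1, 2, 3, 4, 5] — missing [0].
The missing symbol must appear in both missing sets; intersection = [0].
Therefore the hidden value is 0.

Missing value = 0.


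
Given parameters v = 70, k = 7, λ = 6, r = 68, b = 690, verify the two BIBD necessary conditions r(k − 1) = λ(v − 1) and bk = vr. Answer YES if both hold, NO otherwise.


Condition (i): r(k − 1) = 68·6 = 408; λ(v − 1) = 6·69 = 414. Match? NO.
Condition (ii): bk = 690·7 = 4830; vr = 70·68 = 4760. Match? NO.
Both conditions hold? NO.

NO


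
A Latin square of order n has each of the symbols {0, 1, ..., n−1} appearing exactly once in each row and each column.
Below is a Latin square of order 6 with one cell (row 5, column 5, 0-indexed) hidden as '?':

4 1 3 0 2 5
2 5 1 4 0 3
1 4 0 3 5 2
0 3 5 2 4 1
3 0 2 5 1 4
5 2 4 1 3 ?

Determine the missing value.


Row 5 contains symbols [1, 2, 3, 4, 5] — missing [0].
Column 5 contains symbols [1, 2, 3, 4, 5] — missing [0].
The missing symbol must appear in both missing sets; intersection = [0].
Therefore the hidden value is 0.

Missing value = 0.


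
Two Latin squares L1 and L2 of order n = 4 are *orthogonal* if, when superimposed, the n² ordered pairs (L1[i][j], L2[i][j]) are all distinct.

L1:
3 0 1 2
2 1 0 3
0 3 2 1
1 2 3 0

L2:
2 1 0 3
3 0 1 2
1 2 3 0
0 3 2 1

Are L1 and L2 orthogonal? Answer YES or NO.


Form the n² = 16 superimposed pairs (L1[i][j], L2[i][j]), row by row (rows and columns indexed from 0):
row 0: (3,2) (0,1) (1,0) (2,3)
row 1: (2,3) (1,0) (0,1) (3,2)
row 2: (0,1) (3,2) (2,3) (1,0)
row 3: (1,0) (2,3) (3,2) (0,1)
Orthogonality requires all 16 pairs distinct.
But the pair (2,3) repeats: cell (0,3) has L1 = 2, L2 = 3, and cell (1,0) has L1 = 2, L2 = 3.
A repeated pair means some other pair never occurs (only 4 distinct pairs out of 16), so the squares are not orthogonal.
Conclusion: NO.

NO


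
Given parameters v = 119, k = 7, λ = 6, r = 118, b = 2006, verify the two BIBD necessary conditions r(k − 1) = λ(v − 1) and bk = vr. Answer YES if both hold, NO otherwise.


Condition (i): r(k − 1) = 118·6 = 708; λ(v − 1) = 6·118 = 708. Match? YES.
Condition (ii): bk = 2006·7 = 14042; vr = 119·118 = 14042. Match? YES.
Both conditions hold? YES.

YES


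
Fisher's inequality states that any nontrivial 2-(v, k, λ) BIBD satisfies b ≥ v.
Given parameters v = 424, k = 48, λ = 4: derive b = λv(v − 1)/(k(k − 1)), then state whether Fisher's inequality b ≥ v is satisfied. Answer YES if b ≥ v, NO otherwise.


b = λv(v − 1)/(k(k − 1)) = 4·424·423/(48·47) = 717408/2256 = 318.
Compare with v = 424: b < v, so Fisher's inequality fails.

NO


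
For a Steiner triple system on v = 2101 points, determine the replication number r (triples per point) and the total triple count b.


An STS(v) is a 2-(v, 3, 1) BIBD: block size k = 3, λ = 1.
Replication: r(k − 1) = λ(v − 1) ⇒ r·2 = 2101 − 1 = 2100 ⇒ r = 1050.
Block count: bk = vr ⇒ b·3 = 2101·1050 = 2206050 ⇒ b = 735350.

r = 1050, b = 735350.


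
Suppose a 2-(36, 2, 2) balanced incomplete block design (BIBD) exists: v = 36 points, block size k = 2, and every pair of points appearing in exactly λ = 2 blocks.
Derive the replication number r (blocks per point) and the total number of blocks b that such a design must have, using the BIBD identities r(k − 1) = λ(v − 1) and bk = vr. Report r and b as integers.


Any 2-(v, k, λ) BIBD satisfies two necessary conditions:
  (i)  Each point sits in r blocks, and counting incidences through any fixed point gives r(k − 1) = λ(v − 1), so r = λ(v − 1)/(k − 1).
  (ii) Total incidences bk = vr, so b = vr/k.
Step 1: r = λ(v − 1)/(k − 1) = 2·(36 − 1)/(2 − 1) = 2·35/1 = 70/1 = 70.
Step 2: b = vr/k = 36·70/2 = 2520/2 = 1260.
Check integrality: r = 70 ∈ Z ✓, b = 1260 ∈ Z ✓.
(These identities are necessary conditions: they determine r and b for any design with these parameters, but do not by themselves prove that one exists.)

r = 70, b = 1260.


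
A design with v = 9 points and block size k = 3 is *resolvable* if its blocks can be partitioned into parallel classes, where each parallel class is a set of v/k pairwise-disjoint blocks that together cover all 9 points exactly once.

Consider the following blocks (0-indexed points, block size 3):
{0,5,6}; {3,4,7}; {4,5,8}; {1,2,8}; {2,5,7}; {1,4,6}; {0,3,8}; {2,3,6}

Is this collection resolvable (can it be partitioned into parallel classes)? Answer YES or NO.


v = 9, block size k = 3, number of blocks = 8.
For resolvability, blocks must partition into parallel classes of size v/k = 3.
Total blocks must therefore be a multiple of 3: 8 = 3·2 + 2 ⇒ not divisible ✗.
Resolvable? NO.

NO


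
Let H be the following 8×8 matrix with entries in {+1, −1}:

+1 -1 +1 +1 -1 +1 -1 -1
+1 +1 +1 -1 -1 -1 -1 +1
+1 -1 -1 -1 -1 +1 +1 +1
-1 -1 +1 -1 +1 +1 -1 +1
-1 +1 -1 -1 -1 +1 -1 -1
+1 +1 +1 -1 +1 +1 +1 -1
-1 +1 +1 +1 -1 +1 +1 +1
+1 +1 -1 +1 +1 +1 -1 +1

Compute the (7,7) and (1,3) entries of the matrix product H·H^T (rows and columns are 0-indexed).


Row 1 of H: [1, 1, 1, -1, -1, -1, -1, 1].
Row 3 of H: [-1, -1, 1, -1, 1, 1, -1, 1].
Row 7 of H: [1, 1, -1, 1, 1, 1, -1, 1].
(H·H^T)[7][7] = Σ_j H[7][j]·H[7][j] = (1)² + (1)² + (-1)² + (1)² + (1)² + (1)² + (-1)² + (1)² = 1 + 1 + 1 + 1 + 1 + 1 + 1 + 1 = 8.
(H·H^T)[1][3] = Σ_j H[1][j]·H[3][j] = (1)·(-1) + (1)·(-1) + (1)·(1) + (-1)·(-1) + (-1)·(1) + (-1)·(1) + (-1)·(-1) + (1)·(1) = -1 + -1 + 1 + 1 + -1 + -1 + 1 + 1 = 0.
So rows 1 and 3 are orthogonal; the diagonal entry equals n = 8.

(7,7) entry = 8; (1,3) entry = 0.


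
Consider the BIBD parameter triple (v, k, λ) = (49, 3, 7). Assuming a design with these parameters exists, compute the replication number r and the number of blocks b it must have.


Any 2-(v, k, λ) BIBD satisfies two necessary conditions:
  (i)  Each point sits in r blocks, and counting incidences through any fixed point gives r(k − 1) = λ(v − 1), so r = λ(v − 1)/(k − 1).
  (ii) Total incidences bk = vr, so b = vr/k.
Step 1: r = λ(v − 1)/(k − 1) = 7·(49 − 1)/(3 − 1) = 7·48/2 = 336/2 = 168.
Step 2: b = vr/k = 49·168/3 = 8232/3 = 2744.
Check integrality: r = 168 ∈ Z ✓, b = 2744 ∈ Z ✓.
(These identities are necessary conditions: they determine r and b for any design with these parameters, but do not by themselves prove that one exists.)

r = 168, b = 2744.


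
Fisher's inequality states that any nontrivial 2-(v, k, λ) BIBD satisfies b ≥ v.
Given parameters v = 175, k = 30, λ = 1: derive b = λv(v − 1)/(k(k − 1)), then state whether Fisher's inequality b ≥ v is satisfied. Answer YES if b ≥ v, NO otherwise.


r = λ(v − 1)/(k − 1) = 1·174/29 = 6.
b = vr/k = 175·6/30 = 35.
Fisher's inequality: b ≥ v ⇔ 35 ≥ 175? NO.

NO


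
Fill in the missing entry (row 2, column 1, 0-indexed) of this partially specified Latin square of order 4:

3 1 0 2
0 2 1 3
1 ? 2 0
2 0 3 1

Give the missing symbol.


Row 2 contains symbols [0, 1, 2] — missing [3].
Column 1 contains symbols [0, 1, 2] — missing [3].
The missing symbol must appear in both missing sets; intersection = [3].
Therefore the hidden value is 3.

Missing value = 3.


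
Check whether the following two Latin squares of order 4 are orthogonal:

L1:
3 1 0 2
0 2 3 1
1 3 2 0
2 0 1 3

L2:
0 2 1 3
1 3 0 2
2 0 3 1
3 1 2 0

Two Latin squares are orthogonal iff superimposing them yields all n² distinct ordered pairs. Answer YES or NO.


Form the n² = 16 superimposed pairs (L1[i][j], L2[i][j]), row by row (rows and columns indexed from 0):
row 0: (3,0) (1,2) (0,1) (2,3)
row 1: (0,1) (2,3) (3,0) (1,2)
row 2: (1,2) (3,0) (2,3) (0,1)
row 3: (2,3) (0,1) (1,2) (3,0)
Orthogonality requires all 16 pairs distinct.
But the pair (0,1) repeats: cell (0,2) has L1 = 0, L2 = 1, and cell (1,0) has L1 = 0, L2 = 1.
A repeated pair means some other pair never occurs (only 4 distinct pairs out of 16), so the squares are not orthogonal.
Conclusion: NO.

NO


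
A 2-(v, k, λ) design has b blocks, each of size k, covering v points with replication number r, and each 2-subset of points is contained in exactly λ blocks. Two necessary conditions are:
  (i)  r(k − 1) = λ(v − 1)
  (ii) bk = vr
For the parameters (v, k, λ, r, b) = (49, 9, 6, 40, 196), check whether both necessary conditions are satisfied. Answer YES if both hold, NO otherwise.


Condition (i): r(k − 1) = 40·8 = 320; λ(v − 1) = 6·48 = 288. Match? NO.
Condition (ii): bk = 196·9 = 1764; vr = 49·40 = 1960. Match? NO.
Both conditions hold? NO.

NO


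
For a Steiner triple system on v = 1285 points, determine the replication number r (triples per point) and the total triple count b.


An STS(v) is a 2-(v, 3, 1) BIBD: block size k = 3, λ = 1.
Replication: r(k − 1) = λ(v − 1) ⇒ r·2 = 1285 − 1 = 1284 ⇒ r = 642.
Block count: b = v(v − 1)/6 = 1285·1284/6 = 1649940/6 = 274990.
(Check via bk = vr: 274990·3 = 824970 = 1285·642 = 824970 ✓.)

r = 642, b = 274990.


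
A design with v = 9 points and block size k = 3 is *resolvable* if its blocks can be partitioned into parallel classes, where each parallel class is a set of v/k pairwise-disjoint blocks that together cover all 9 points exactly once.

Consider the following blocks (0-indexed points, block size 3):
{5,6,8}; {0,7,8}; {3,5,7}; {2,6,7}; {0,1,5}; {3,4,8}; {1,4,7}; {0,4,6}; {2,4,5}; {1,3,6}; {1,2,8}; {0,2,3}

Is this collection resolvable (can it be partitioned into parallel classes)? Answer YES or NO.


v = 9, block size k = 3, number of blocks = 12.
For resolvability, blocks must partition into parallel classes of size v/k = 3.
Total blocks must therefore be a multiple of 3: 12 = 3·4 + 0 ⇒ divisible ✓.
Greedy packing gives 4 candidate class(es). Each should be a full parallel class (size 3, covers all 9 points).
  Class 1 (3 blocks): {5,6,8}; {1,4,7}; {0,2,3}. Points covered: [0, 1, 2, 3, 4, 5, 6, 7, 8].
  Class 2 (3 blocks): {0,7,8}; {2,4,5}; {1,3,6}. Points covered: [0, 1, 2, 3, 4, 5, 6, 7, 8].
  Class 3 (3 blocks): {3,5,7}; {0,4,6}; {1,2,8}. Points covered: [0, 1, 2, 3, 4, 5, 6, 7, 8].
  Class 4 (3 blocks): {2,6,7}; {0,1,5}; {3,4,8}. Points covered: [0, 1, 2, 3, 4, 5, 6, 7, 8].
All classes full (size 3)? YES. All classes cover every point? YES.
Resolvable? YES.

YES


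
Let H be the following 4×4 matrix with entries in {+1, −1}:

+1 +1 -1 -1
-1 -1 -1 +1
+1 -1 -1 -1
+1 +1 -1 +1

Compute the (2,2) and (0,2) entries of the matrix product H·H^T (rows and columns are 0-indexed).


Row 0 of H: [1, 1, -1, -1].
Row 2 of H: [1, -1, -1, -1].
(H·H^T)[2][2] = Σ_j H[2][j]·H[2][j] = (1)² + (-1)² + (-1)² + (-1)² = 1 + 1 + 1 + 1 = 4.
(H·H^T)[0][2] = Σ_j H[0][j]·H[2][j] = (1)·(1) + (1)·(-1) + (-1)·(-1) + (-1)·(-1) = 1 + -1 + 1 + 1 = 2.
Rows 0 and 2 are not orthogonal (dot product = 2 ≠ 0), so H is not a Hadamard matrix.

(2,2) entry = 4; (0,2) entry = 2.


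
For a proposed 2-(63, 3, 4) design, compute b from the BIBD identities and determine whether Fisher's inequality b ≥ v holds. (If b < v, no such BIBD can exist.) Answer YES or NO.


b = λv(v − 1)/(k(k − 1)) = 4·63·62/(3·2) = 15624/6 = 2604.
Compare with v = 63: b ≥ v, so Fisher's inequality holds.

YES


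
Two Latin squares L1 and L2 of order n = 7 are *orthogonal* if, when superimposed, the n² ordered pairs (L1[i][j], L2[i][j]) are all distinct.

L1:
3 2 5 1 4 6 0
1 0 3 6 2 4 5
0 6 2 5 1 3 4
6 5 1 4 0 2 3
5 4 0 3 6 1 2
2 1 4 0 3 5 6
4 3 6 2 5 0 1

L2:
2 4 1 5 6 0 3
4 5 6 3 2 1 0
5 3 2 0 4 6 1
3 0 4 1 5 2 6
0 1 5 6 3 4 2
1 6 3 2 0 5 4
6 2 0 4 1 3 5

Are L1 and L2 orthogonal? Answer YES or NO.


Form the n² = 49 superimposed pairs (L1[i][j], L2[i][j]), row by row (rows and columns indexed from 0):
row 0: (3,2) (2,4) (5,1) (1,5) (4,6) (6,0) (0,3)
row 1: (1,4) (0,5) (3,6) (6,3) (2,2) (4,1) (5,0)
row 2: (0,5) (6,3) (2,2) (5,0) (1,4) (3,6) (4,1)
row 3: (6,3) (5,0) (1,4) (4,1) (0,5) (2,2) (3,6)
row 4: (5,0) (4,1) (0,5) (3,6) (6,3) (1,4) (2,2)
row 5: (2,1) (1,6) (4,3) (0,2) (3,0) (5,5) (6,4)
row 6: (4,6) (3,2) (6,0) (2,4) (5,1) (0,3) (1,5)
Orthogonality requires all 49 pairs distinct.
But the pair (0,5) repeats: cell (1,1) has L1 = 0, L2 = 5, and cell (2,0) has L1 = 0, L2 = 5.
A repeated pair means some other pair never occurs (only 21 distinct pairs out of 49), so the squares are not orthogonal.
Conclusion: NO.

NO


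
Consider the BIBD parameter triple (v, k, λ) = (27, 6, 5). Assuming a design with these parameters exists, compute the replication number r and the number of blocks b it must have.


Any 2-(v, k, λ) BIBD satisfies two necessary conditions:
  (i)  Each point sits in r blocks, and counting incidences through any fixed point gives r(k − 1) = λ(v − 1), so r = λ(v − 1)/(k − 1).
  (ii) Total incidences bk = vr, so b = vr/k.
Step 1: r = λ(v − 1)/(k − 1) = 5·(27 − 1)/(6 − 1) = 5·26/5 = 130/5 = 26.
Step 2: b = vr/k = 27·26/6 = 702/6 = 117.
Check integrality: r = 26 ∈ Z ✓, b = 117 ∈ Z ✓.
(These identities are necessary conditions: they determine r and b for any design with these parameters, but do not by themselves prove that one exists.)

r = 26, b = 117.


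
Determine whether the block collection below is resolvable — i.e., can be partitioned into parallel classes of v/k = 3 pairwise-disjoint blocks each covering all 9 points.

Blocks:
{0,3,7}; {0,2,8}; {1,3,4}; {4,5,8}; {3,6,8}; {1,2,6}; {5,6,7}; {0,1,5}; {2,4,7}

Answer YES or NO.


v = 9, block size k = 3, number of blocks = 9.
For resolvability, blocks must partition into parallel classes of size v/k = 3.
Total blocks must therefore be a multiple of 3: 9 = 3·3 + 0 ⇒ divisible ✓.
Greedy packing gives 3 candidate class(es). Each should be a full parallel class (size 3, covers all 9 points).
  Class 1 (3 blocks): {0,3,7}; {4,5,8}; {1,2,6}. Points covered: [0, 1, 2, 3, 4, 5, 6, 7, 8].
  Class 2 (3 blocks): {0,2,8}; {1,3,4}; {5,6,7}. Points covered: [0, 1, 2, 3, 4, 5, 6, 7, 8].
  Class 3 (3 blocks): {3,6,8}; {0,1,5}; {2,4,7}. Points covered: [0, 1, 2, 3, 4, 5, 6, 7, 8].
All classes full (size 3)? YES. All classes cover every point? YES.
Resolvable? YES.

YES


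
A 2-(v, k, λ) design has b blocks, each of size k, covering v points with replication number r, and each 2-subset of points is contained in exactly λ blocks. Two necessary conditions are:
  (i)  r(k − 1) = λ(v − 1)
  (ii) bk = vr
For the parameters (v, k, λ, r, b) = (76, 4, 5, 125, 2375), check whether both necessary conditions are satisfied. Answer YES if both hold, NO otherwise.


Condition (i): r(k − 1) = 125·3 = 375; λ(v − 1) = 5·75 = 375. Match? YES.
Condition (ii): bk = 2375·4 = 9500; vr = 76·125 = 9500. Match? YES.
Both conditions hold? YES.

YES


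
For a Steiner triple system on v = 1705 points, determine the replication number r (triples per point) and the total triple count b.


An STS(v) is a 2-(v, 3, 1) BIBD: block size k = 3, λ = 1.
Replication: r(k − 1) = λ(v − 1) ⇒ r·2 = 1705 − 1 = 1704 ⇒ r = 852.
Block count: bk = vr ⇒ b·3 = 1705·852 = 1452660 ⇒ b = 484220.

r = 852, b = 484220.


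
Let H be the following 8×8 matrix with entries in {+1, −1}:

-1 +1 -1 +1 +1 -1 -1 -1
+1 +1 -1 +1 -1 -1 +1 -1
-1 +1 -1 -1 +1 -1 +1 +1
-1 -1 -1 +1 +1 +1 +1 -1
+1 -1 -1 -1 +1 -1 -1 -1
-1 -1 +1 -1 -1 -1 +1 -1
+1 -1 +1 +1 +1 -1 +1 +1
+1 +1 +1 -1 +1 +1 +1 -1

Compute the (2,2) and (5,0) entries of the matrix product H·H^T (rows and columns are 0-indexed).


Row 0 of H: [-1, 1, -1, 1, 1, -1, -1, -1].
Row 2 of H: [-1, 1, -1, -1, 1, -1, 1, 1].
Row 5 of H: [-1, -1, 1, -1, -1, -1, 1, -1].
(H·H^T)[2][2] = Σ_j H[2][j]·H[2][j] = (-1)² + (1)² + (-1)² + (-1)² + (1)² + (-1)² + (1)² + (1)² = 1 + 1 + 1 + 1 + 1 + 1 + 1 + 1 = 8.
(H·H^T)[5][0] = Σ_j H[5][j]·H[0][j] = (-1)·(-1) + (-1)·(1) + (1)·(-1) + (-1)·(1) + (-1)·(1) + (-1)·(-1) + (1)·(-1) + (-1)·(-1) = 1 + -1 + -1 + -1 + -1 + 1 + -1 + 1 = -2.
Rows 5 and 0 are not orthogonal (dot product = -2 ≠ 0), so H is not a Hadamard matrix.

(2,2) entry = 8; (5,0) entry = -2.


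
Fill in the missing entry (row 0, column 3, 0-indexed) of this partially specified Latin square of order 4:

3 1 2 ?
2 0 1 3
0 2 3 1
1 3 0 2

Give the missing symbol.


Row 0 contains symbols [1, 2, 3] — missing [0].
Column 3 contains symbols [1, 2, 3] — missing [0].
The missing symbol must appear in both missing sets; intersection = [0].
Therefore the hidden value is 0.

Missing value = 0.


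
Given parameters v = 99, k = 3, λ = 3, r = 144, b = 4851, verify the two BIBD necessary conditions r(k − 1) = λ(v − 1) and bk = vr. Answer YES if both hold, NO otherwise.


Condition (i): r(k − 1) = 144·2 = 288; λ(v − 1) = 3·98 = 294. Match? NO.
Condition (ii): bk = 4851·3 = 14553; vr = 99·144 = 14256. Match? NO.
Both conditions hold? NO.

NO


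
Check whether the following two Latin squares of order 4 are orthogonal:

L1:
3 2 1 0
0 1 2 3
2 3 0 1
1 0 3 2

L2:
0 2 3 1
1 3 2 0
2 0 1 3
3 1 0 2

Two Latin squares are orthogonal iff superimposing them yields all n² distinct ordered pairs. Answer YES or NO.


Form the n² = 16 superimposed pairs (L1[i][j], L2[i][j]), row by row (rows and columns indexed from 0):
row 0: (3,0) (2,2) (1,3) (0,1)
row 1: (0,1) (1,3) (2,2) (3,0)
row 2: (2,2) (3,0) (0,1) (1,3)
row 3: (1,3) (0,1) (3,0) (2,2)
Orthogonality requires all 16 pairs distinct.
But the pair (0,1) repeats: cell (0,3) has L1 = 0, L2 = 1, and cell (1,0) has L1 = 0, L2 = 1.
A repeated pair means some other pair never occurs (only 4 distinct pairs out of 16), so the squares are not orthogonal.
Conclusion: NO.

NO


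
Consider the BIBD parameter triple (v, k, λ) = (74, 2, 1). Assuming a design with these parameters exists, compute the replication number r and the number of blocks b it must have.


Any 2-(v, k, λ) BIBD satisfies two necessary conditions:
  (i)  Each point sits in r blocks, and counting incidences through any fixed point gives r(k − 1) = λ(v − 1), so r = λ(v − 1)/(k − 1).
  (ii) Total incidences bk = vr, so b = vr/k.
Step 1: r = λ(v − 1)/(k − 1) = 1·(74 − 1)/(2 − 1) = 1·73/1 = 73/1 = 73.
Step 2: b = vr/k = 74·73/2 = 5402/2 = 2701.
Check integrality: r = 73 ∈ Z ✓, b = 2701 ∈ Z ✓.
(These identities are necessary conditions: they determine r and b for any design with these parameters, but do not by themselves prove that one exists.)

r = 73, b = 2701.


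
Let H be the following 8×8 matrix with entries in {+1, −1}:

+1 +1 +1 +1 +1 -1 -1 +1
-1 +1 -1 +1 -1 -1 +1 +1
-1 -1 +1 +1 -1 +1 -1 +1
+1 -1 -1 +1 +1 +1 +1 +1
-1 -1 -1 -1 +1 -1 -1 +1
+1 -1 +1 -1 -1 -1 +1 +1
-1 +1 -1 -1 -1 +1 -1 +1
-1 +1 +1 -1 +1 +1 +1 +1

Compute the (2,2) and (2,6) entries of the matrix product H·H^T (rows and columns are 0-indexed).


Row 2 of H: [-1, -1, 1, 1, -1, 1, -1, 1].
Row 6 of H: [-1, 1, -1, -1, -1, 1, -1, 1].
(H·H^T)[2][2] = Σ_j H[2][j]·H[2][j] = (-1)² + (-1)² + (1)² + (1)² + (-1)² + (1)² + (-1)² + (1)² = 1 + 1 + 1 + 1 + 1 + 1 + 1 + 1 = 8.
(H·H^T)[2][6] = Σ_j H[2][j]·H[6][j] = (-1)·(-1) + (-1)·(1) + (1)·(-1) + (1)·(-1) + (-1)·(-1) + (1)·(1) + (-1)·(-1) + (1)·(1) = 1 + -1 + -1 + -1 + 1 + 1 + 1 + 1 = 2.
Rows 2 and 6 are not orthogonal (dot product = 2 ≠ 0), so H is not a Hadamard matrix.

(2,2) entry = 8; (2,6) entry = 2.


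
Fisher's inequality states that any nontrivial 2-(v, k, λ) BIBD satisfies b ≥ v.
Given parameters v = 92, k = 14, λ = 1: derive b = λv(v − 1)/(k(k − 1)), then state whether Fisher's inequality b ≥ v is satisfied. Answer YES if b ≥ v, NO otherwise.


r = λ(v − 1)/(k − 1) = 1·91/13 = 7.
b = vr/k = 92·7/14 = 46.
Fisher's inequality: b ≥ v ⇔ 46 ≥ 92? NO.

NO


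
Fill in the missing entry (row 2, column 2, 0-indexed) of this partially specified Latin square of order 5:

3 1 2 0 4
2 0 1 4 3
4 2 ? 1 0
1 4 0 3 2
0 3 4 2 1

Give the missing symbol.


Row 2 contains symbols [0, 1, 2, 4] — missing [3].
Column 2 contains symbols [0, 1, 2, 4] — missing [3].
The missing symbol must appear in both missing sets; intersection = [3].
Therefore the hidden value is 3.

Missing value = 3.


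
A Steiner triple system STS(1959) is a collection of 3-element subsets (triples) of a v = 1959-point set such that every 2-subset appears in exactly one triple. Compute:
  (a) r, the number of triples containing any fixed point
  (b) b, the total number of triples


An STS(v) is a 2-(v, 3, 1) BIBD: block size k = 3, λ = 1.
Replication: r(k − 1) = λ(v − 1) ⇒ r·2 = 1959 − 1 = 1958 ⇒ r = 979.
Block count: bk = vr ⇒ b·3 = 1959·979 = 1917861 ⇒ b = 639287.

r = 979, b = 639287.


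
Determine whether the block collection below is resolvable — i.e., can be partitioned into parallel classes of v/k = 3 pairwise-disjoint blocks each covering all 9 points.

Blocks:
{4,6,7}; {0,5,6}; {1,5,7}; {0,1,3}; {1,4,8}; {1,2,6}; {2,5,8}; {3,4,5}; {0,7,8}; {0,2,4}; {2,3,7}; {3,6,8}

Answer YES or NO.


v = 9, block size k = 3, number of blocks = 12.
For resolvability, blocks must partition into parallel classes of size v/k = 3.
Total blocks must therefore be a multiple of 3: 12 = 3·4 + 0 ⇒ divisible ✓.
Greedy packing gives 4 candidate class(es). Each should be a full parallel class (size 3, covers all 9 points).
  Class 1 (3 blocks): {4,6,7}; {0,1,3}; {2,5,8}. Points covered: [0, 1, 2, 3, 4, 5, 6, 7, 8].
  Class 2 (3 blocks): {0,5,6}; {1,4,8}; {2,3,7}. Points covered: [0, 1, 2, 3, 4, 5, 6, 7, 8].
  Class 3 (3 blocks): {1,5,7}; {0,2,4}; {3,6,8}. Points covered: [0, 1, 2, 3, 4, 5, 6, 7, 8].
  Class 4 (3 blocks): {1,2,6}; {3,4,5}; {0,7,8}. Points covered: [0, 1, 2, 3, 4, 5, 6, 7, 8].
All classes full (size 3)? YES. All classes cover every point? YES.
Resolvable? YES.

YES


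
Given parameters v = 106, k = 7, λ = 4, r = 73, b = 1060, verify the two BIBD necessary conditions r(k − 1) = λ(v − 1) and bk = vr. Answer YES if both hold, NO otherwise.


Condition (i): r(k − 1) = 73·6 = 438; λ(v − 1) = 4·105 = 420. Match? NO.
Condition (ii): bk = 1060·7 = 7420; vr = 106·73 = 7738. Match? NO.
Both conditions hold? NO.

NO


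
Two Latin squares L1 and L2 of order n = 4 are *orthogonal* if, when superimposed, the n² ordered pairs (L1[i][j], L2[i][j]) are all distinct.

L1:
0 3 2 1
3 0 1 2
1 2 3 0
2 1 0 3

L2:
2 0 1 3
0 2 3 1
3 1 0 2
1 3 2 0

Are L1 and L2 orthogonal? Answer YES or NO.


Form the n² = 16 superimposed pairs (L1[i][j], L2[i][j]), row by row (rows and columns indexed from 0):
row 0: (0,2) (3,0) (2,1) (1,3)
row 1: (3,0) (0,2) (1,3) (2,1)
row 2: (1,3) (2,1) (3,0) (0,2)
row 3: (2,1) (1,3) (0,2) (3,0)
Orthogonality requires all 16 pairs distinct.
But the pair (3,0) repeats: cell (0,1) has L1 = 3, L2 = 0, and cell (1,0) has L1 = 3, L2 = 0.
A repeated pair means some other pair never occurs (only 4 distinct pairs out of 16), so the squares are not orthogonal.
Conclusion: NO.

NO


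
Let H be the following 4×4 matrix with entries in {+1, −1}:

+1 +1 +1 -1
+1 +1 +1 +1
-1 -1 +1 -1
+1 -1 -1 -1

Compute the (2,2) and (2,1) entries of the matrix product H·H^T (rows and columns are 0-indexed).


Row 1 of H: [1, 1, 1, 1].
Row 2 of H: [-1, -1, 1, -1].
(H·H^T)[2][2] = Σ_j H[2][j]·H[2][j] = (-1)² + (-1)² + (1)² + (-1)² = 1 + 1 + 1 + 1 = 4.
(H·H^T)[2][1] = Σ_j H[2][j]·H[1][j] = (-1)·(1) + (-1)·(1) + (1)·(1) + (-1)·(1) = -1 + -1 + 1 + -1 = -2.
Rows 2 and 1 are not orthogonal (dot product = -2 ≠ 0), so H is not a Hadamard matrix.

(2,2) entry = 4; (2,1) entry = -2.
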